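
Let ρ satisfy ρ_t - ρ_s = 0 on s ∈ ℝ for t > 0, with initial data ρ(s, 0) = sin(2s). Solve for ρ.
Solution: By method of characteristics (waves move left with speed 1):
Along characteristics s + t = const, ρ is constant, so ρ(s,t) = f(s + t) with f = ρ(·, 0).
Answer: ρ(s, t) = sin(2s + 2t)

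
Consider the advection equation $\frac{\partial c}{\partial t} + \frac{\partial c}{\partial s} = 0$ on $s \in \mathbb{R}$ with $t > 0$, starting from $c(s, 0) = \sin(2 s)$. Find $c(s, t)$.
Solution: By characteristics ($ds/dt = 1$), $c(s,t) = f(s - t)$ with $f = c( \cdot , 0)$.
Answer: $c(s, t) = \sin(2 s - 2 t)$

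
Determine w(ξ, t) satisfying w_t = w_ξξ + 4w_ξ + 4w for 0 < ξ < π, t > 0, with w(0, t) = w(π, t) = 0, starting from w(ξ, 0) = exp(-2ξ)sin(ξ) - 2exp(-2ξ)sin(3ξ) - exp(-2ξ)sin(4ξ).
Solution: Substitute w = exp(-2ξ)u.
Then w_ξ = exp(-2ξ)(u_ξ - 2u), w_ξξ = exp(-2ξ)(u_ξξ - 4u_ξ + 4u), w_t = exp(-2ξ)u_t; substituting and dividing by exp(-2ξ), the lower-order terms cancel: u_t = u_ξξ (standard heat equation).
Data for u: u(ξ,0) = exp(2ξ)w(ξ,0) = sin(ξ) - 2sin(3ξ) - sin(4ξ). The boundary conditions carry over: u(0,t) = u(π,t) = 0.
Separating variables: u = Σ c_n exp(-n²t) sin(nξ). From u(ξ,0) = sin(ξ) - 2sin(3ξ) - sin(4ξ): c_1=1, c_3=-2, c_4=-1.
So u(ξ,t) = exp(-t)sin(ξ) - 2exp(-9t)sin(3ξ) - exp(-16t)sin(4ξ), and w(ξ,t) = exp(-2ξ)u(ξ,t).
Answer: w(ξ, t) = exp(-t)exp(-2ξ)sin(ξ) - 2exp(-9t)exp(-2ξ)sin(3ξ) - exp(-16t)exp(-2ξ)sin(4ξ)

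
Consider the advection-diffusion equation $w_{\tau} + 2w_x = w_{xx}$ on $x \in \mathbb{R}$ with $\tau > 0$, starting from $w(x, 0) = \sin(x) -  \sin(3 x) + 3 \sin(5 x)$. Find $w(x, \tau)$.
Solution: Change to a moving frame: let $\eta = x - 2\tau$, $\sigma = \tau$ and write $w(x,\tau) = u(\eta,\sigma)$.
By the chain rule $w_{\tau} = u_{\sigma} - 2u_{\eta}$, $w_x = u_{\eta}$, $w_{xx} = u_{\eta\eta}$.
Then $w_{\tau} + 2w_x = u_{\sigma}$: the advection term cancels and the PDE becomes the heat equation $u_{\sigma} = u_{\eta\eta}$ on $\eta \in \mathbb{R}$.
Initial data: $u(\eta,0) = w(\eta,0) = \sin(\eta) - \sin(3 \eta) + 3 \sin(5 \eta)$.
On $\eta \in \mathbb{R}$ each mode satisfies $(\sin(n\eta))'' = -n^2 \sin(n\eta)$, so $e^{-n^2\sigma} \sin(n\eta)$ solves the heat equation; by superposition $u(\eta,\sigma) = \sum c_n e^{-n^2\sigma} \sin(n\eta)$.
Reading off the coefficients: $c_1=1, c_3=-1, c_5=3$, so $u(\eta,\sigma) = e^{-\sigma} \sin(\eta) - e^{-9 \sigma} \sin(3 \eta) + 3 e^{-25 \sigma} \sin(5 \eta)$.
Substituting back $\eta = x - 2\tau$, $\sigma = \tau$: $w(x,\tau) = u(x - 2\tau, \tau)$.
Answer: $w(x, \tau) = - e^{-\tau} \sin(2 \tau - x) + e^{-9 \tau} \sin(6 \tau - 3 x) - 3 e^{-25 \tau} \sin(10 \tau - 5 x)$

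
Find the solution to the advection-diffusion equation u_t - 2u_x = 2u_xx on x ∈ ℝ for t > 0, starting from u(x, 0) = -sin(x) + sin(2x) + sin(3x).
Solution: Change to a moving frame: let η = x + 2t, σ = t and write u(x,t) = w(η,σ).
By the chain rule u_t = w_σ + 2w_η, u_x = w_η, u_xx = w_ηη.
Then u_t - 2u_x = w_σ: the advection term cancels and the PDE becomes the heat equation w_σ = 2w_ηη on η ∈ ℝ.
Initial data: w(η,0) = u(η,0) = -sin(η) + sin(2η) + sin(3η).
On η ∈ ℝ each mode satisfies (sin(nη))″ = -n² sin(nη), so exp(-2n²σ) sin(nη) solves the heat equation; by superposition w(η,σ) = Σ c_n exp(-2n²σ) sin(nη).
Reading off the coefficients: c_1=-1, c_2=1, c_3=1, so w(η,σ) = -exp(-2σ)sin(η) + exp(-8σ)sin(2η) + exp(-18σ)sin(3η).
Substituting back η = x + 2t, σ = t: u(x,t) = w(x + 2t, t).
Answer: u(x, t) = -exp(-2t)sin(2t + x) + exp(-8t)sin(4t + 2x) + exp(-18t)sin(6t + 3x)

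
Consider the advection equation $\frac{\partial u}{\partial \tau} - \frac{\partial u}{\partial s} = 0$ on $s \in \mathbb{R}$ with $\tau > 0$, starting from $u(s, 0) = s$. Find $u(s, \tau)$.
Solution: By characteristics ($ds/d\tau = -1$), $u(s,\tau) = f(s + \tau)$ with $f = u( \cdot , 0)$.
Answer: $u(s, \tau) = \tau + s$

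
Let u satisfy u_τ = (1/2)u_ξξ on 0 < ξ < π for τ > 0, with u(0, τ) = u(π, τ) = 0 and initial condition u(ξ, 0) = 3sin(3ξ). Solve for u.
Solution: Using separation of variables u = X(ξ)T(τ):
Eigenfunctions: sin(nξ), n = 1, 2, 3, ...
General solution: u(ξ, τ) = Σ c_n sin(nξ) exp(-n² τ/2)
Matching u(ξ,0) = 3sin(3ξ) term by term: c_3=3.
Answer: u(ξ, τ) = 3exp(-9τ/2)sin(3ξ)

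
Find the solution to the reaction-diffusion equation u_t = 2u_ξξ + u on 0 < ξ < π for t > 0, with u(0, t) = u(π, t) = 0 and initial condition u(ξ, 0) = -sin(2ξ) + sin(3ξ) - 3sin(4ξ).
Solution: Substitute u = exp(t)w.
Then u_t = exp(t)(w_t + w), u_ξξ = exp(t)w_ξξ; substituting and dividing by exp(t), the lower-order terms cancel: w_t = 2w_ξξ (standard heat equation).
Data for w: w(ξ,0) = u(ξ,0) = -sin(2ξ) + sin(3ξ) - 3sin(4ξ). The boundary conditions carry over: w(0,t) = w(π,t) = 0.
Separating variables: w = Σ c_n exp(-2n²t) sin(nξ). From w(ξ,0) = -sin(2ξ) + sin(3ξ) - 3sin(4ξ): c_2=-1, c_3=1, c_4=-3.
So w(ξ,t) = -exp(-8t)sin(2ξ) + exp(-18t)sin(3ξ) - 3exp(-32t)sin(4ξ), and u(ξ,t) = exp(t)w(ξ,t).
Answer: u(ξ, t) = -exp(-7t)sin(2ξ) + exp(-17t)sin(3ξ) - 3exp(-31t)sin(4ξ)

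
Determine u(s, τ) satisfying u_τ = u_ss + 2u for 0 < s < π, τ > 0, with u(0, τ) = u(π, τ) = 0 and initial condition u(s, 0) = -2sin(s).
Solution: Substitute u = exp(2τ)w.
Then u_τ = exp(2τ)(w_τ + 2w), u_ss = exp(2τ)w_ss; substituting and dividing by exp(2τ), the lower-order terms cancel: w_τ = w_ss (standard heat equation).
Data for w: w(s,0) = u(s,0) = -2sin(s). The boundary conditions carry over: w(0,τ) = w(π,τ) = 0.
Separating variables: w = Σ c_n exp(-n²τ) sin(ns). From w(s,0) = -2sin(s): c_1=-2.
So w(s,τ) = -2exp(-τ)sin(s), and u(s,τ) = exp(2τ)w(s,τ).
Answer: u(s, τ) = -2exp(τ)sin(s)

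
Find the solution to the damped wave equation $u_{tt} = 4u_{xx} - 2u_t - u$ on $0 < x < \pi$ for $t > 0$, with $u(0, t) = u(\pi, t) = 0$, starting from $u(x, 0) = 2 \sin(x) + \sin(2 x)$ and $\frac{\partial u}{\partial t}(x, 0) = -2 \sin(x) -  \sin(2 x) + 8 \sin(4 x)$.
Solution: Substitute $u = e^{-t}w$.
Then $u_t = e^{-t}(w_t - w)$, $u_{tt} = e^{-t}(w_{tt} - 2w_t + w)$, $u_{xx} = e^{-t}w_{xx}$; substituting and dividing by $e^{-t}$, the lower-order terms cancel: $w_{tt} = 4w_{xx}$ (standard wave equation).
Data for $w$: $w(x,0) = u(x,0) = 2 \sin(x) + \sin(2 x)$; $w_t(x,0) = u_t(x,0) + u(x,0) = 8 \sin(4 x)$. The boundary conditions carry over: $w(0,t) = w(\pi,t) = 0$.
Separating variables: $w = \sum [A_n \cos(\omega_n t) + B_n \sin(\omega_n t)] \sin(nx)$, $\omega_n = 2n$. From ICs ($B_n$ = velocity coefficient / $\omega_n$): $A_1=2, A_2=1, B_4=1$.
So $w(x,t) = \sin(8 t) \sin(4 x) + 2 \sin(x) \cos(2 t) + \sin(2 x) \cos(4 t)$, and $u(x,t) = e^{-t}w(x,t)$.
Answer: $u(x, t) = e^{-t} \sin(8 t) \sin(4 x) + 2 e^{-t} \sin(x) \cos(2 t) + e^{-t} \sin(2 x) \cos(4 t)$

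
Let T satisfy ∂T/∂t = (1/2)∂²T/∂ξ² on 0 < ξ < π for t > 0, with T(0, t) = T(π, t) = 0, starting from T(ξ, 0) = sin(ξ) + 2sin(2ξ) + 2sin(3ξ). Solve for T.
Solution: Using separation of variables T = X(ξ)G(t):
Eigenfunctions: sin(nξ), n = 1, 2, 3, ...
General solution: T(ξ, t) = Σ c_n sin(nξ) exp(-n² t/2)
Matching T(ξ,0) = sin(ξ) + 2sin(2ξ) + 2sin(3ξ) term by term: c_1=1, c_2=2, c_3=2.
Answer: T(ξ, t) = 2exp(-2t)sin(2ξ) + exp(-t/2)sin(ξ) + 2exp(-9t/2)sin(3ξ)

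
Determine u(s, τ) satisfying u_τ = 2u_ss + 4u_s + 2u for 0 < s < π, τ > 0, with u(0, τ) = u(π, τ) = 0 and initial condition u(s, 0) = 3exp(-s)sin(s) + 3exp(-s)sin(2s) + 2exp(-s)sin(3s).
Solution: Substitute u = exp(-s)w, i.e. w = exp(s)u.
By the product rule, u_s = exp(-s)(w_s - w), u_ss = exp(-s)(w_ss - 2w_s + w), u_τ = exp(-s)w_τ.
Substituting into the PDE and dividing by exp(-s): w_τ = 2(w_ss - 2w_s + w) + 4(w_s - w) + 2w.
The lower-order terms cancel, leaving the standard heat equation w_τ = 2w_ss.
Initial data for w: w(s,0) = exp(s)u(s,0) = 3sin(s) + 3sin(2s) + 2sin(3s). The boundary conditions carry over: w(0,τ) = w(π,τ) = 0.
Solve for w:
  Using separation of variables w = X(s)T(τ):
  Eigenfunctions: sin(ns), n = 1, 2, 3, ...
  General solution: w(s, τ) = Σ c_n sin(ns) exp(-2n² τ)
  Matching w(s,0) = 3sin(s) + 3sin(2s) + 2sin(3s) term by term: c_1=3, c_2=3, c_3=2.
Hence w(s,τ) = 3exp(-2τ)sin(s) + 3exp(-8τ)sin(2s) + 2exp(-18τ)sin(3s).
Transform back: u(s,τ) = exp(-s)w(s,τ).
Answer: u(s, τ) = 3exp(-s)exp(-2τ)sin(s) + 3exp(-s)exp(-8τ)sin(2s) + 2exp(-s)exp(-18τ)sin(3s)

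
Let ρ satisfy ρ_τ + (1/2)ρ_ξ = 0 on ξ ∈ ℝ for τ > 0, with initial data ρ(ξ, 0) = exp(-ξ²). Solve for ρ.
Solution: By method of characteristics (waves move right with speed 1/2):
Along characteristics ξ - (1/2)τ = const, ρ is constant, so ρ(ξ,τ) = f(ξ - (1/2)τ) with f = ρ(·, 0).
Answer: ρ(ξ, τ) = exp(-(ξ - τ/2)²)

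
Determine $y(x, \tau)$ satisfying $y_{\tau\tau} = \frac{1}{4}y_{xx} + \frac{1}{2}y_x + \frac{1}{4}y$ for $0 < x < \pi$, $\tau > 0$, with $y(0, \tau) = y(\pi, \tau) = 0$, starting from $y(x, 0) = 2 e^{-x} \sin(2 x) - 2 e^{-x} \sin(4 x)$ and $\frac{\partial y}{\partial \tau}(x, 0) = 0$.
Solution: Substitute $y = e^{-x}u$.
Then $y_x = e^{-x}(u_x - u)$, $y_{xx} = e^{-x}(u_{xx} - 2u_x + u)$, $y_{\tau\tau} = e^{-x}u_{\tau\tau}$; substituting and dividing by $e^{-x}$, the lower-order terms cancel: $u_{\tau\tau} = \frac{1}{4}u_{xx}$ (standard wave equation).
Data for $u$: $u(x,0) = e^{x}y(x,0) = 2 \sin(2 x) - 2 \sin(4 x)$; $u_{\tau}(x,0) = e^{x}y_{\tau}(x,0) = 0$. The boundary conditions carry over: $u(0,\tau) = u(\pi,\tau) = 0$.
Separating variables: $u = \sum [A_n \cos(\omega_n \tau) + B_n \sin(\omega_n \tau)] \sin(nx)$, $\omega_n = n/2$. From ICs: $A_2=2, A_4=-2$.
So $u(x,\tau) = 2 \sin(2 x) \cos(\tau) - 2 \sin(4 x) \cos(2 \tau)$, and $y(x,\tau) = e^{-x}u(x,\tau)$.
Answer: $y(x, \tau) = 2 e^{-x} \sin(2 x) \cos(\tau) - 2 e^{-x} \sin(4 x) \cos(2 \tau)$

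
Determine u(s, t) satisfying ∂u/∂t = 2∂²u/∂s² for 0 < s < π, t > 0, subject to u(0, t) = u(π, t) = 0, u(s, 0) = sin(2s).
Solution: Separating variables: u = Σ c_n exp(-2n²t) sin(ns). From u(s,0) = sin(2s): c_2=1.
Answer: u(s, t) = exp(-8t)sin(2s)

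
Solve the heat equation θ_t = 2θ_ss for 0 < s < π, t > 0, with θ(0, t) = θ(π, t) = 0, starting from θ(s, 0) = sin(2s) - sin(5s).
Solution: Separating variables: θ = Σ c_n exp(-2n²t) sin(ns). From θ(s,0) = sin(2s) - sin(5s): c_2=1, c_5=-1.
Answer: θ(s, t) = exp(-8t)sin(2s) - exp(-50t)sin(5s)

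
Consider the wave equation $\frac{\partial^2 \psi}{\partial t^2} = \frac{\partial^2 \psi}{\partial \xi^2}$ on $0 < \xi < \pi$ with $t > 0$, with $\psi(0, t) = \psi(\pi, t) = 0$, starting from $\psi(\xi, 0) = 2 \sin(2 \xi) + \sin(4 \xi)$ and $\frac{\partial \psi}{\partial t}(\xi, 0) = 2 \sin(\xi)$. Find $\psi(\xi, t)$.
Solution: Separating variables: $\psi = \sum [A_n \cos(\omega_n t) + B_n \sin(\omega_n t)] \sin(n\xi)$, $\omega_n = n$. From ICs ($B_n$ = velocity coefficient / $\omega_n$): $A_2=2, A_4=1, B_1=2$.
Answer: $\psi(\xi, t) = 2 \sin(\xi) \sin(t) + 2 \sin(2 \xi) \cos(2 t) + \sin(4 \xi) \cos(4 t)$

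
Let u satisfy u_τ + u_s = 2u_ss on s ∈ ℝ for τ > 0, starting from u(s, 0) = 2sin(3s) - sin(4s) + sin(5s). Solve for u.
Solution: Change to a moving frame: let η = s - τ, σ = τ and write u(s,τ) = w(η,σ).
By the chain rule u_τ = w_σ - w_η, u_s = w_η, u_ss = w_ηη.
Then u_τ + u_s = w_σ: the advection term cancels and the PDE becomes the heat equation w_σ = 2w_ηη on η ∈ ℝ.
Initial data: w(η,0) = u(η,0) = 2sin(3η) - sin(4η) + sin(5η).
On η ∈ ℝ each mode satisfies (sin(nη))″ = -n² sin(nη), so exp(-2n²σ) sin(nη) solves the heat equation; by superposition w(η,σ) = Σ c_n exp(-2n²σ) sin(nη).
Reading off the coefficients: c_3=2, c_4=-1, c_5=1, so w(η,σ) = 2exp(-18σ)sin(3η) - exp(-32σ)sin(4η) + exp(-50σ)sin(5η).
Substituting back η = s - τ, σ = τ: u(s,τ) = w(s - τ, τ).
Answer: u(s, τ) = 2exp(-18τ)sin(3s - 3τ) - exp(-32τ)sin(4s - 4τ) + exp(-50τ)sin(5s - 5τ)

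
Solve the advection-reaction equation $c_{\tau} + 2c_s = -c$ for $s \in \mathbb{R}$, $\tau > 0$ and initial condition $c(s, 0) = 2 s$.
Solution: Substitute $c = e^{-\tau}u$.
Then $c_{\tau} = e^{-\tau}(u_{\tau} - u)$, $c_s = e^{-\tau}u_s$; substituting and dividing by $e^{-\tau}$, the lower-order terms cancel: $u_{\tau} + 2u_s = 0$ (standard advection equation).
Data for $u$: $u(s,0) = c(s,0) = 2 s$.
By characteristics ($ds/d\tau = 2$), $u(s,\tau) = f(s - 2\tau)$ with $f = u( \cdot , 0)$.
So $u(s,\tau) = 2 s - 4 \tau$, and $c(s,\tau) = e^{-\tau}u(s,\tau)$.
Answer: $c(s, \tau) = -4 \tau e^{-\tau} + 2 s e^{-\tau}$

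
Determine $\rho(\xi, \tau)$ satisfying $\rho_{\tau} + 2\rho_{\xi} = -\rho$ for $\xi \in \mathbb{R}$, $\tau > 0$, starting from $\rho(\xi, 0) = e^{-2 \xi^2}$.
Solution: Substitute $\rho = e^{-\tau}u$, i.e. $u = e^{\tau}\rho$.
By the product rule, $\rho_{\tau} = e^{-\tau}(u_{\tau} - u)$, $\rho_{\xi} = e^{-\tau}u_{\xi}$.
Substituting into the PDE and dividing by $e^{-\tau}$: $u_{\tau} - u + 2u_{\xi} = -u$.
The lower-order terms cancel, leaving the standard advection equation $u_{\tau} + 2u_{\xi} = 0$.
Initial data for $u$: $u(\xi,0) = \rho(\xi,0) = e^{-2 \xi^2}$.
Solve for $u$:
  By method of characteristics (waves move right with speed 2):
  Along characteristics $\xi - 2\tau =$ const, $u$ is constant, so $u(\xi,\tau) = f(\xi - 2\tau)$ with $f = u( \cdot , 0)$.
Hence $u(\xi,\tau) = e^{-2 (\xi - 2 \tau)^2}$.
Transform back: $\rho(\xi,\tau) = e^{-\tau}u(\xi,\tau)$.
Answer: $\rho(\xi, \tau) = e^{-\tau} e^{-2 (-2 \tau + \xi)^2}$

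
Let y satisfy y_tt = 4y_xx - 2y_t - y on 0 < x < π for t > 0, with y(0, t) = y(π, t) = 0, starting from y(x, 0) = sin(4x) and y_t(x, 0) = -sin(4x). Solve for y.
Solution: Substitute y = exp(-t)u, i.e. u = exp(t)y.
By the product rule, y_t = exp(-t)(u_t - u), y_tt = exp(-t)(u_tt - 2u_t + u), y_xx = exp(-t)u_xx.
Substituting into the PDE and dividing by exp(-t): u_tt - 2u_t + u = 4u_xx - 2(u_t - u) - u.
The lower-order terms cancel, leaving the standard wave equation u_tt = 4u_xx.
Initial data for u: u(x,0) = y(x,0) = sin(4x); u_t(x,0) = y_t(x,0) + y(x,0) = 0. The boundary conditions carry over: u(0,t) = u(π,t) = 0.
Solve for u:
  Using separation of variables u = X(x)T(t):
  Eigenfunctions: sin(nx), n = 1, 2, 3, ...
  General solution: u(x, t) = Σ [A_n cos(2n t) + B_n sin(2n t)] sin(nx)
  From u(x,0) = sin(4x): A_4=1. From u_t(x,0) = 0: all B_n = 0.
Hence u(x,t) = sin(4x)cos(8t).
Transform back: y(x,t) = exp(-t)u(x,t).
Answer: y(x, t) = exp(-t)sin(4x)cos(8t)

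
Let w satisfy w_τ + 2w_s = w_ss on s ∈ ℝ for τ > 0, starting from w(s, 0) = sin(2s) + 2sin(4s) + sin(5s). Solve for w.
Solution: Moving frame: η = s - 2τ, σ = τ, w = u(η,σ), so w_τ = u_σ - 2u_η and w_ss = u_ηη.
Hence w_τ + 2w_s = u_σ and the PDE becomes the heat equation u_σ = u_ηη on η ∈ ℝ.
Initial data: u(η,0) = w(η,0) = sin(2η) + 2sin(4η) + sin(5η). Each mode sin(nη) decays as exp(-n²σ) on ℝ, so u(η,σ) = Σ c_n exp(-n²σ) sin(nη) with c_2=1, c_4=2, c_5=1: u(η,σ) = exp(-4σ)sin(2η) + 2exp(-16σ)sin(4η) + exp(-25σ)sin(5η).
Substituting back: w(s,τ) = u(s - 2τ, τ).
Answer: w(s, τ) = exp(-4τ)sin(2s - 4τ) + 2exp(-16τ)sin(4s - 8τ) + exp(-25τ)sin(5s - 10τ)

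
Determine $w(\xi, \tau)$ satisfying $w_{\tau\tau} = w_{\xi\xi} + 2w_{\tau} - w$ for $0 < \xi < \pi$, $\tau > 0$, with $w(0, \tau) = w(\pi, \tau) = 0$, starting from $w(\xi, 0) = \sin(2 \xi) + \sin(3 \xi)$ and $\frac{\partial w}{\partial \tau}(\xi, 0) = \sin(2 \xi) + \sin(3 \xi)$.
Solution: Substitute $w = e^{\tau}u$, i.e. $u = e^{-\tau}w$.
By the product rule, $w_{\tau} = e^{\tau}(u_{\tau} + u)$, $w_{\tau\tau} = e^{\tau}(u_{\tau\tau} + 2u_{\tau} + u)$, $w_{\xi\xi} = e^{\tau}u_{\xi\xi}$.
Substituting into the PDE and dividing by $e^{\tau}$: $u_{\tau\tau} + 2u_{\tau} + u = u_{\xi\xi} + 2(u_{\tau} + u) - u$.
The lower-order terms cancel, leaving the standard wave equation $u_{\tau\tau} = u_{\xi\xi}$.
Initial data for $u$: $u(\xi,0) = w(\xi,0) = \sin(2 \xi) + \sin(3 \xi)$; $u_{\tau}(\xi,0) = w_{\tau}(\xi,0) - w(\xi,0) = 0$. The boundary conditions carry over: $u(0,\tau) = u(\pi,\tau) = 0$.
Solve for $u$:
  Using separation of variables $u = X(\xi)T(\tau)$:
  Eigenfunctions: $\sin(n\xi)$, $n = 1, 2, 3, \ldots$
  General solution: $u(\xi, \tau) = \sum [A_n \cos(n \tau) + B_n \sin(n \tau)] \sin(n\xi)$
  From $u(\xi,0) = \sin(2 \xi) + \sin(3 \xi)$: $A_2=1, A_3=1$. From $u_{\tau}(\xi,0) = 0$: all $B_n = 0$.
Hence $u(\xi,\tau) = \sin(2 \xi) \cos(2 \tau) + \sin(3 \xi) \cos(3 \tau)$.
Transform back: $w(\xi,\tau) = e^{\tau}u(\xi,\tau)$.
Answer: $w(\xi, \tau) = e^{\tau} \sin(2 \xi) \cos(2 \tau) + e^{\tau} \sin(3 \xi) \cos(3 \tau)$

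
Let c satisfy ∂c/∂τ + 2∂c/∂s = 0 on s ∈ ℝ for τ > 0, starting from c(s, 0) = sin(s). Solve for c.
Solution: By characteristics (ds/dτ = 2), c(s,τ) = f(s - 2τ) with f = c(·, 0).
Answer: c(s, τ) = sin(s - 2τ)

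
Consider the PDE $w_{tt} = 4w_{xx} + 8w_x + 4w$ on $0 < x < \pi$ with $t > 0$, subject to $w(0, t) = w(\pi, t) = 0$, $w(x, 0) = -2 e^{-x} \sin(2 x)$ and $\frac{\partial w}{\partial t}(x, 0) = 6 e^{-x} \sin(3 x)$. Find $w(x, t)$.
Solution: Substitute $w = e^{-x}u$.
Then $w_x = e^{-x}(u_x - u)$, $w_{xx} = e^{-x}(u_{xx} - 2u_x + u)$, $w_{tt} = e^{-x}u_{tt}$; substituting and dividing by $e^{-x}$, the lower-order terms cancel: $u_{tt} = 4u_{xx}$ (standard wave equation).
Data for $u$: $u(x,0) = e^{x}w(x,0) = -2 \sin(2 x)$; $u_t(x,0) = e^{x}w_t(x,0) = 6 \sin(3 x)$. The boundary conditions carry over: $u(0,t) = u(\pi,t) = 0$.
Separating variables: $u = \sum [A_n \cos(\omega_n t) + B_n \sin(\omega_n t)] \sin(nx)$, $\omega_n = 2n$. From ICs ($B_n$ = velocity coefficient / $\omega_n$): $A_2=-2, B_3=1$.
So $u(x,t) = \sin(6 t) \sin(3 x) - 2 \sin(2 x) \cos(4 t)$, and $w(x,t) = e^{-x}u(x,t)$.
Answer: $w(x, t) = e^{-x} \sin(6 t) \sin(3 x) - 2 e^{-x} \sin(2 x) \cos(4 t)$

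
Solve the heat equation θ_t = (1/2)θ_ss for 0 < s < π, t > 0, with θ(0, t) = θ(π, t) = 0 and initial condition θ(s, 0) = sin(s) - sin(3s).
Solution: Using separation of variables θ = X(s)G(t):
Eigenfunctions: sin(ns), n = 1, 2, 3, ...
General solution: θ(s, t) = Σ c_n sin(ns) exp(-n² t/2)
Matching θ(s,0) = sin(s) - sin(3s) term by term: c_1=1, c_3=-1.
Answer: θ(s, t) = exp(-t/2)sin(s) - exp(-9t/2)sin(3s)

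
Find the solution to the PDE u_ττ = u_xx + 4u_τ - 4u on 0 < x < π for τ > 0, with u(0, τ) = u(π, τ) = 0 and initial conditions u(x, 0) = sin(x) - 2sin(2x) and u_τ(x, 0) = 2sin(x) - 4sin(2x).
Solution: Substitute u = exp(2τ)w.
Then u_τ = exp(2τ)(w_τ + 2w), u_ττ = exp(2τ)(w_ττ + 4w_τ + 4w), u_xx = exp(2τ)w_xx; substituting and dividing by exp(2τ), the lower-order terms cancel: w_ττ = w_xx (standard wave equation).
Data for w: w(x,0) = u(x,0) = sin(x) - 2sin(2x); w_τ(x,0) = u_τ(x,0) - 2u(x,0) = 0. The boundary conditions carry over: w(0,τ) = w(π,τ) = 0.
Separating variables: w = Σ [A_n cos(ω_n τ) + B_n sin(ω_n τ)] sin(nx), ω_n = n. From ICs: A_1=1, A_2=-2.
So w(x,τ) = sin(x)cos(τ) - 2sin(2x)cos(2τ), and u(x,τ) = exp(2τ)w(x,τ).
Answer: u(x, τ) = exp(2τ)sin(x)cos(τ) - 2exp(2τ)sin(2x)cos(2τ)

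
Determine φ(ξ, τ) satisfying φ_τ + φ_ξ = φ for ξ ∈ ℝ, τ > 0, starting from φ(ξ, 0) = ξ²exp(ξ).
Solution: Substitute φ = exp(ξ)u, i.e. u = exp(-ξ)φ.
By the product rule, φ_ξ = exp(ξ)(u_ξ + u), φ_τ = exp(ξ)u_τ.
Substituting into the PDE and dividing by exp(ξ): u_τ + (u_ξ + u) = u.
The lower-order terms cancel, leaving the standard advection equation u_τ + u_ξ = 0.
Initial data for u: u(ξ,0) = exp(-ξ)φ(ξ,0) = ξ².
Solve for u:
  By method of characteristics (waves move right with speed 1):
  Along characteristics ξ - τ = const, u is constant, so u(ξ,τ) = f(ξ - τ) with f = u(·, 0).
Hence u(ξ,τ) = ξ² - 2ξτ + τ².
Transform back: φ(ξ,τ) = exp(ξ)u(ξ,τ).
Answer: φ(ξ, τ) = ξ²exp(ξ) - 2ξτexp(ξ) + τ²exp(ξ)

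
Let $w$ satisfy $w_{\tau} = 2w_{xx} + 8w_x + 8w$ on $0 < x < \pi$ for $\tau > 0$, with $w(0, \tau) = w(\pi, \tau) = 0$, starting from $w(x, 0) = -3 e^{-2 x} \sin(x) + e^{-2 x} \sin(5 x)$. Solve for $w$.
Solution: Substitute $w = e^{-2x}u$.
Then $w_x = e^{-2x}(u_x - 2u)$, $w_{xx} = e^{-2x}(u_{xx} - 4u_x + 4u)$, $w_{\tau} = e^{-2x}u_{\tau}$; substituting and dividing by $e^{-2x}$, the lower-order terms cancel: $u_{\tau} = 2u_{xx}$ (standard heat equation).
Data for $u$: $u(x,0) = e^{2x}w(x,0) = -3 \sin(x) + \sin(5 x)$. The boundary conditions carry over: $u(0,\tau) = u(\pi,\tau) = 0$.
Separating variables: $u = \sum c_n e^{-2n^2\tau} \sin(nx)$. From $u(x,0) = -3 \sin(x) + \sin(5 x)$: $c_1=-3, c_5=1$.
So $u(x,\tau) = -3 e^{-2 \tau} \sin(x) + e^{-50 \tau} \sin(5 x)$, and $w(x,\tau) = e^{-2x}u(x,\tau)$.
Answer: $w(x, \tau) = -3 e^{-2 \tau} e^{-2 x} \sin(x) + e^{-50 \tau} e^{-2 x} \sin(5 x)$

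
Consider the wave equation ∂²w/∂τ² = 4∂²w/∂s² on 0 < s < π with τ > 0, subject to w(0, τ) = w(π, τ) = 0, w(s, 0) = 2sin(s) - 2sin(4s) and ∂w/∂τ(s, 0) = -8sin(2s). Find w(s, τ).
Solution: Separating variables: w = Σ [A_n cos(ω_n τ) + B_n sin(ω_n τ)] sin(ns), ω_n = 2n. From ICs (B_n = velocity coefficient / ω_n): A_1=2, A_4=-2, B_2=-2.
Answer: w(s, τ) = 2sin(s)cos(2τ) - 2sin(2s)sin(4τ) - 2sin(4s)cos(8τ)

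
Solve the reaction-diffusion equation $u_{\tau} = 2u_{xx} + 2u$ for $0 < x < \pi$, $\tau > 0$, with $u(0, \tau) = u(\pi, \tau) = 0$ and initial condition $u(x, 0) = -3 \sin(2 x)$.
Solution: Substitute $u = e^{2\tau}w$.
Then $u_{\tau} = e^{2\tau}(w_{\tau} + 2w)$, $u_{xx} = e^{2\tau}w_{xx}$; substituting and dividing by $e^{2\tau}$, the lower-order terms cancel: $w_{\tau} = 2w_{xx}$ (standard heat equation).
Data for $w$: $w(x,0) = u(x,0) = -3 \sin(2 x)$. The boundary conditions carry over: $w(0,\tau) = w(\pi,\tau) = 0$.
Separating variables: $w = \sum c_n e^{-2n^2\tau} \sin(nx)$. From $w(x,0) = -3 \sin(2 x)$: $c_2=-3$.
So $w(x,\tau) = -3 e^{-8 \tau} \sin(2 x)$, and $u(x,\tau) = e^{2\tau}w(x,\tau)$.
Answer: $u(x, \tau) = -3 e^{-6 \tau} \sin(2 x)$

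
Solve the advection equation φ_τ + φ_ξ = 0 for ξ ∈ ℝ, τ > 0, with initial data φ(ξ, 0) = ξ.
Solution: By characteristics (dξ/dτ = 1), φ(ξ,τ) = f(ξ - τ) with f = φ(·, 0).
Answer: φ(ξ, τ) = ξ - τ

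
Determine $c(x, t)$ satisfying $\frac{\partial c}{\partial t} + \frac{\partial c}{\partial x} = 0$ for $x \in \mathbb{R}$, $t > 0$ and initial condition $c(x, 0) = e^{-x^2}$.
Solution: By characteristics ($dx/dt = 1$), $c(x,t) = f(x - t)$ with $f = c( \cdot , 0)$.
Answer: $c(x, t) = e^{-(-t + x)^2}$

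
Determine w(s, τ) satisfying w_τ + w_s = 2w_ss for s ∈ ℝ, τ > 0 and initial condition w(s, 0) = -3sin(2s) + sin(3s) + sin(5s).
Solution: Change to a moving frame: let η = s - τ, σ = τ and write w(s,τ) = u(η,σ).
By the chain rule w_τ = u_σ - u_η, w_s = u_η, w_ss = u_ηη.
Then w_τ + w_s = u_σ: the advection term cancels and the PDE becomes the heat equation u_σ = 2u_ηη on η ∈ ℝ.
Initial data: u(η,0) = w(η,0) = -3sin(2η) + sin(3η) + sin(5η).
On η ∈ ℝ each mode satisfies (sin(nη))″ = -n² sin(nη), so exp(-2n²σ) sin(nη) solves the heat equation; by superposition u(η,σ) = Σ c_n exp(-2n²σ) sin(nη).
Reading off the coefficients: c_2=-3, c_3=1, c_5=1, so u(η,σ) = -3exp(-8σ)sin(2η) + exp(-18σ)sin(3η) + exp(-50σ)sin(5η).
Substituting back η = s - τ, σ = τ: w(s,τ) = u(s - τ, τ).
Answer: w(s, τ) = -3exp(-8τ)sin(2s - 2τ) + exp(-18τ)sin(3s - 3τ) + exp(-50τ)sin(5s - 5τ)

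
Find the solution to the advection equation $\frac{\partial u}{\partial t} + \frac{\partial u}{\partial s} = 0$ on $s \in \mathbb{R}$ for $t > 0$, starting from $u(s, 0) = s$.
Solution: By method of characteristics (waves move right with speed 1):
Along characteristics $s - t =$ const, $u$ is constant, so $u(s,t) = f(s - t)$ with $f = u( \cdot , 0)$.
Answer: $u(s, t) = s -  t$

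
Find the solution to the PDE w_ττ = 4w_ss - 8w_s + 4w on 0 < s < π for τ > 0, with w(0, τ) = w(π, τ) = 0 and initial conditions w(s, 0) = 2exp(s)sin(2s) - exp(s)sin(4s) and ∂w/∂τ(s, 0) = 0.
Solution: Substitute w = exp(s)u, i.e. u = exp(-s)w.
By the product rule, w_s = exp(s)(u_s + u), w_ss = exp(s)(u_ss + 2u_s + u), w_ττ = exp(s)u_ττ.
Substituting into the PDE and dividing by exp(s): u_ττ = 4(u_ss + 2u_s + u) - 8(u_s + u) + 4u.
The lower-order terms cancel, leaving the standard wave equation u_ττ = 4u_ss.
Initial data for u: u(s,0) = exp(-s)w(s,0) = 2sin(2s) - sin(4s); u_τ(s,0) = exp(-s)w_τ(s,0) = 0. The boundary conditions carry over: u(0,τ) = u(π,τ) = 0.
Solve for u:
  Using separation of variables u = X(s)T(τ):
  Eigenfunctions: sin(ns), n = 1, 2, 3, ...
  General solution: u(s, τ) = Σ [A_n cos(2n τ) + B_n sin(2n τ)] sin(ns)
  From u(s,0) = 2sin(2s) - sin(4s): A_2=2, A_4=-1. From u_τ(s,0) = 0: all B_n = 0.
Hence u(s,τ) = 2sin(2s)cos(4τ) - sin(4s)cos(8τ).
Transform back: w(s,τ) = exp(s)u(s,τ).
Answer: w(s, τ) = 2exp(s)sin(2s)cos(4τ) - exp(s)sin(4s)cos(8τ)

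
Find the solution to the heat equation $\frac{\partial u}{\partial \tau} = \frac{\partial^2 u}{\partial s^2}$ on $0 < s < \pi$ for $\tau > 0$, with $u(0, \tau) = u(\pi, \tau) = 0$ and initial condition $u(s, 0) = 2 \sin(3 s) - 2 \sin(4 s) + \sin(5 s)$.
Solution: Using separation of variables $u = X(s)T(\tau)$:
Eigenfunctions: $\sin(ns)$, $n = 1, 2, 3, \ldots$
General solution: $u(s, \tau) = \sum c_n \sin(ns) e^{-n^2 \tau}$
Matching $u(s,0) = 2 \sin(3 s) - 2 \sin(4 s) + \sin(5 s)$ term by term: $c_3=2, c_4=-2, c_5=1$.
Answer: $u(s, \tau) = 2 e^{-9 \tau} \sin(3 s) - 2 e^{-16 \tau} \sin(4 s) + e^{-25 \tau} \sin(5 s)$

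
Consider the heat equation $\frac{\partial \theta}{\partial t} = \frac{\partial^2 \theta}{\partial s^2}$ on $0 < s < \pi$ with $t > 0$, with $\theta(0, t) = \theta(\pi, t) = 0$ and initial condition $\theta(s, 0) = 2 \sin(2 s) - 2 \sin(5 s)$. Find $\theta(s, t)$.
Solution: Separating variables: $\theta = \sum c_n e^{-n^2t} \sin(ns)$. From $\theta(s,0) = 2 \sin(2 s) - 2 \sin(5 s)$: $c_2=2, c_5=-2$.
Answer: $\theta(s, t) = 2 e^{-4 t} \sin(2 s) - 2 e^{-25 t} \sin(5 s)$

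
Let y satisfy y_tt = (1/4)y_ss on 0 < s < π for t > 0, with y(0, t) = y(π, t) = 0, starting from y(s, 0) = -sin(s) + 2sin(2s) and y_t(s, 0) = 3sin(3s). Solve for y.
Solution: Using separation of variables y = X(s)T(t):
Eigenfunctions: sin(ns), n = 1, 2, 3, ...
General solution: y(s, t) = Σ [A_n cos(n t/2) + B_n sin(n t/2)] sin(ns)
From y(s,0) = -sin(s) + 2sin(2s): A_1=-1, A_2=2. From y_t(s,0) = 3sin(3s), using y_t(s,0) = Σ ω_n B_n sin(ns) with ω_n = n/2: B_3 = 3/(3/2) = 2.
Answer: y(s, t) = -sin(s)cos(t/2) + 2sin(2s)cos(t) + 2sin(3s)sin(3t/2)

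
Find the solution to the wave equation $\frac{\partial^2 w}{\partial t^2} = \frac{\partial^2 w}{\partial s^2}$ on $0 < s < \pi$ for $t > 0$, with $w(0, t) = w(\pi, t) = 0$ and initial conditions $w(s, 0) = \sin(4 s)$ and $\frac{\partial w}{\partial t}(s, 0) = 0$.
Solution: Using separation of variables $w = X(s)T(t)$:
Eigenfunctions: $\sin(ns)$, $n = 1, 2, 3, \ldots$
General solution: $w(s, t) = \sum [A_n \cos(n t) + B_n \sin(n t)] \sin(ns)$
From $w(s,0) = \sin(4 s)$: $A_4=1$. From $w_t(s,0) = 0$: all $B_n = 0$.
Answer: $w(s, t) = \sin(4 s) \cos(4 t)$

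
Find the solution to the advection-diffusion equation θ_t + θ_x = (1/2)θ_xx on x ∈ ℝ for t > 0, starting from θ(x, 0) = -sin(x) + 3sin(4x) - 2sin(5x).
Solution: Moving frame: η = x - t, σ = t, θ = u(η,σ), so θ_t = u_σ - u_η and θ_xx = u_ηη.
Hence θ_t + θ_x = u_σ and the PDE becomes the heat equation u_σ = (1/2)u_ηη on η ∈ ℝ.
Initial data: u(η,0) = θ(η,0) = -sin(η) + 3sin(4η) - 2sin(5η). Each mode sin(nη) decays as exp(-n²σ/2) on ℝ, so u(η,σ) = Σ c_n exp(-n²σ/2) sin(nη) with c_1=-1, c_4=3, c_5=-2: u(η,σ) = 3exp(-8σ)sin(4η) - exp(-σ/2)sin(η) - 2exp(-25σ/2)sin(5η).
Substituting back: θ(x,t) = u(x - t, t).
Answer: θ(x, t) = -3exp(-8t)sin(4t - 4x) + exp(-t/2)sin(t - x) + 2exp(-25t/2)sin(5t - 5x)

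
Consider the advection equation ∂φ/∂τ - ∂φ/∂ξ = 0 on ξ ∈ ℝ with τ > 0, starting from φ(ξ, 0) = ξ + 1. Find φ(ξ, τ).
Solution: By method of characteristics (waves move left with speed 1):
Along characteristics ξ + τ = const, φ is constant, so φ(ξ,τ) = f(ξ + τ) with f = φ(·, 0).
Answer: φ(ξ, τ) = ξ + τ + 1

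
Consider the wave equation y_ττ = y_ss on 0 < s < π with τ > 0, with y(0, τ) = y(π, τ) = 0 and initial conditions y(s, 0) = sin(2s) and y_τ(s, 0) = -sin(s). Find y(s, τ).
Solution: Separating variables: y = Σ [A_n cos(ω_n τ) + B_n sin(ω_n τ)] sin(ns), ω_n = n. From ICs (B_n = velocity coefficient / ω_n): A_2=1, B_1=-1.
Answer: y(s, τ) = -sin(s)sin(τ) + sin(2s)cos(2τ)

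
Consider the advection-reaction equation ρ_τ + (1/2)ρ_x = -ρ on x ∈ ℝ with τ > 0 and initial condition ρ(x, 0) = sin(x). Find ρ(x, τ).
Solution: Substitute ρ = exp(-τ)u, i.e. u = exp(τ)ρ.
By the product rule, ρ_τ = exp(-τ)(u_τ - u), ρ_x = exp(-τ)u_x.
Substituting into the PDE and dividing by exp(-τ): u_τ - u + (1/2)u_x = -u.
The lower-order terms cancel, leaving the standard advection equation u_τ + (1/2)u_x = 0.
Initial data for u: u(x,0) = ρ(x,0) = sin(x).
Solve for u:
  By method of characteristics (waves move right with speed 1/2):
  Along characteristics x - (1/2)τ = const, u is constant, so u(x,τ) = f(x - (1/2)τ) with f = u(·, 0).
Hence u(x,τ) = sin(x - τ/2).
Transform back: ρ(x,τ) = exp(-τ)u(x,τ).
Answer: ρ(x, τ) = exp(-τ)sin(x - τ/2)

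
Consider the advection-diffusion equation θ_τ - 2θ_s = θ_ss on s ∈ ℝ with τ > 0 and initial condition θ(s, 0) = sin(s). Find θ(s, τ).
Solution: Change to a moving frame: let η = s + 2τ, σ = τ and write θ(s,τ) = u(η,σ).
By the chain rule θ_τ = u_σ + 2u_η, θ_s = u_η, θ_ss = u_ηη.
Then θ_τ - 2θ_s = u_σ: the advection term cancels and the PDE becomes the heat equation u_σ = u_ηη on η ∈ ℝ.
Initial data: u(η,0) = θ(η,0) = sin(η).
On η ∈ ℝ each mode satisfies (sin(nη))″ = -n² sin(nη), so exp(-n²σ) sin(nη) solves the heat equation; by superposition u(η,σ) = Σ c_n exp(-n²σ) sin(nη).
Reading off the coefficients: c_1=1, so u(η,σ) = exp(-σ)sin(η).
Substituting back η = s + 2τ, σ = τ: θ(s,τ) = u(s + 2τ, τ).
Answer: θ(s, τ) = exp(-τ)sin(s + 2τ)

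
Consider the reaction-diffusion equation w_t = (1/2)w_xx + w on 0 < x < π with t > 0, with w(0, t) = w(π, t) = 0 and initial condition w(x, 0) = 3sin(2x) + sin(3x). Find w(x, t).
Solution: Substitute w = exp(t)u.
Then w_t = exp(t)(u_t + u), w_xx = exp(t)u_xx; substituting and dividing by exp(t), the lower-order terms cancel: u_t = (1/2)u_xx (standard heat equation).
Data for u: u(x,0) = w(x,0) = 3sin(2x) + sin(3x). The boundary conditions carry over: u(0,t) = u(π,t) = 0.
Separating variables: u = Σ c_n exp(-n²t/2) sin(nx). From u(x,0) = 3sin(2x) + sin(3x): c_2=3, c_3=1.
So u(x,t) = 3exp(-2t)sin(2x) + exp(-9t/2)sin(3x), and w(x,t) = exp(t)u(x,t).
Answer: w(x, t) = 3exp(-t)sin(2x) + exp(-7t/2)sin(3x)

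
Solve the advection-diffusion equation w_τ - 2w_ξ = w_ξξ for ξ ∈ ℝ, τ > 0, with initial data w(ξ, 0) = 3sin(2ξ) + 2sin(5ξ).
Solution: Moving frame: η = ξ + 2τ, σ = τ, w = u(η,σ), so w_τ = u_σ + 2u_η and w_ξξ = u_ηη.
Hence w_τ - 2w_ξ = u_σ and the PDE becomes the heat equation u_σ = u_ηη on η ∈ ℝ.
Initial data: u(η,0) = w(η,0) = 3sin(2η) + 2sin(5η). Each mode sin(nη) decays as exp(-n²σ) on ℝ, so u(η,σ) = Σ c_n exp(-n²σ) sin(nη) with c_2=3, c_5=2: u(η,σ) = 3exp(-4σ)sin(2η) + 2exp(-25σ)sin(5η).
Substituting back: w(ξ,τ) = u(ξ + 2τ, τ).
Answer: w(ξ, τ) = 3exp(-4τ)sin(2ξ + 4τ) + 2exp(-25τ)sin(5ξ + 10τ)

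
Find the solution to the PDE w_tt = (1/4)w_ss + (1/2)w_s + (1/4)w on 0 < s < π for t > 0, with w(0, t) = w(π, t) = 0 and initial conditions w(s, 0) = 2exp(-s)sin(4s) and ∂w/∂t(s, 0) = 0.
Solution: Substitute w = exp(-s)u.
Then w_s = exp(-s)(u_s - u), w_ss = exp(-s)(u_ss - 2u_s + u), w_tt = exp(-s)u_tt; substituting and dividing by exp(-s), the lower-order terms cancel: u_tt = (1/4)u_ss (standard wave equation).
Data for u: u(s,0) = exp(s)w(s,0) = 2sin(4s); u_t(s,0) = exp(s)w_t(s,0) = 0. The boundary conditions carry over: u(0,t) = u(π,t) = 0.
Separating variables: u = Σ [A_n cos(ω_n t) + B_n sin(ω_n t)] sin(ns), ω_n = n/2. From ICs: A_4=2.
So u(s,t) = 2sin(4s)cos(2t), and w(s,t) = exp(-s)u(s,t).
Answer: w(s, t) = 2exp(-s)sin(4s)cos(2t)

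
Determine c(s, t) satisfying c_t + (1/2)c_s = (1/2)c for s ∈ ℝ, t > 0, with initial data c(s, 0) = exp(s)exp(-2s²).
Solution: Substitute c = exp(s)u, i.e. u = exp(-s)c.
By the product rule, c_s = exp(s)(u_s + u), c_t = exp(s)u_t.
Substituting into the PDE and dividing by exp(s): u_t + (1/2)(u_s + u) = (1/2)u.
The lower-order terms cancel, leaving the standard advection equation u_t + (1/2)u_s = 0.
Initial data for u: u(s,0) = exp(-s)c(s,0) = exp(-2s²).
Solve for u:
  By method of characteristics (waves move right with speed 1/2):
  Along characteristics s - (1/2)t = const, u is constant, so u(s,t) = f(s - (1/2)t) with f = u(·, 0).
Hence u(s,t) = exp(-2(s - t/2)²).
Transform back: c(s,t) = exp(s)u(s,t).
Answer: c(s, t) = exp(s)exp(-2(s - t/2)²)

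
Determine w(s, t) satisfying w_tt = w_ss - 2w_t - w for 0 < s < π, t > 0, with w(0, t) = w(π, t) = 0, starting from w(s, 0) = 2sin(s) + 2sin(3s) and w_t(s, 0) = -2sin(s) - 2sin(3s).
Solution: Substitute w = exp(-t)u.
Then w_t = exp(-t)(u_t - u), w_tt = exp(-t)(u_tt - 2u_t + u), w_ss = exp(-t)u_ss; substituting and dividing by exp(-t), the lower-order terms cancel: u_tt = u_ss (standard wave equation).
Data for u: u(s,0) = w(s,0) = 2sin(s) + 2sin(3s); u_t(s,0) = w_t(s,0) + w(s,0) = 0. The boundary conditions carry over: u(0,t) = u(π,t) = 0.
Separating variables: u = Σ [A_n cos(ω_n t) + B_n sin(ω_n t)] sin(ns), ω_n = n. From ICs: A_1=2, A_3=2.
So u(s,t) = 2sin(s)cos(t) + 2sin(3s)cos(3t), and w(s,t) = exp(-t)u(s,t).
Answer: w(s, t) = 2exp(-t)sin(s)cos(t) + 2exp(-t)sin(3s)cos(3t)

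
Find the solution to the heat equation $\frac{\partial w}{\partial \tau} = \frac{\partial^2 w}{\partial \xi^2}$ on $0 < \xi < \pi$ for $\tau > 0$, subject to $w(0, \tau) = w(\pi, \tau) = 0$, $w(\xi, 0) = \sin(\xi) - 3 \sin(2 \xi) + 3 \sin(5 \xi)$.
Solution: Separating variables: $w = \sum c_n e^{-n^2\tau} \sin(n\xi)$. From $w(\xi,0) = \sin(\xi) - 3 \sin(2 \xi) + 3 \sin(5 \xi)$: $c_1=1, c_2=-3, c_5=3$.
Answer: $w(\xi, \tau) = e^{-\tau} \sin(\xi) - 3 e^{-4 \tau} \sin(2 \xi) + 3 e^{-25 \tau} \sin(5 \xi)$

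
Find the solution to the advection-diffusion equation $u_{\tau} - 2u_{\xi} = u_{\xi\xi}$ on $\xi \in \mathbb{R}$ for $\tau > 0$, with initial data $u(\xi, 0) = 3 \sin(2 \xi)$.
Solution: Moving frame: $\eta = \xi + 2\tau$, $\sigma = \tau$, $u = w(\eta,\sigma)$, so $u_{\tau} = w_{\sigma} + 2w_{\eta}$ and $u_{\xi\xi} = w_{\eta\eta}$.
Hence $u_{\tau} - 2u_{\xi} = w_{\sigma}$ and the PDE becomes the heat equation $w_{\sigma} = w_{\eta\eta}$ on $\eta \in \mathbb{R}$.
Initial data: $w(\eta,0) = u(\eta,0) = 3 \sin(2 \eta)$. Each mode $\sin(n\eta)$ decays as $e^{-n^2\sigma}$ on $\mathbb{R}$, so $w(\eta,\sigma) = \sum c_n e^{-n^2\sigma} \sin(n\eta)$ with $c_2=3$: $w(\eta,\sigma) = 3 e^{-4 \sigma} \sin(2 \eta)$.
Substituting back: $u(\xi,\tau) = w(\xi + 2\tau, \tau)$.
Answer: $u(\xi, \tau) = 3 e^{-4 \tau} \sin(4 \tau + 2 \xi)$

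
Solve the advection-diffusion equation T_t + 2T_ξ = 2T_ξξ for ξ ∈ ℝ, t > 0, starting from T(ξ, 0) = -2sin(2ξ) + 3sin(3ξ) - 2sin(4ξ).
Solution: Moving frame: η = ξ - 2t, σ = t, T = u(η,σ), so T_t = u_σ - 2u_η and T_ξξ = u_ηη.
Hence T_t + 2T_ξ = u_σ and the PDE becomes the heat equation u_σ = 2u_ηη on η ∈ ℝ.
Initial data: u(η,0) = T(η,0) = -2sin(2η) + 3sin(3η) - 2sin(4η). Each mode sin(nη) decays as exp(-2n²σ) on ℝ, so u(η,σ) = Σ c_n exp(-2n²σ) sin(nη) with c_2=-2, c_3=3, c_4=-2: u(η,σ) = -2exp(-8σ)sin(2η) + 3exp(-18σ)sin(3η) - 2exp(-32σ)sin(4η).
Substituting back: T(ξ,t) = u(ξ - 2t, t).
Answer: T(ξ, t) = 2exp(-8t)sin(4t - 2ξ) - 3exp(-18t)sin(6t - 3ξ) + 2exp(-32t)sin(8t - 4ξ)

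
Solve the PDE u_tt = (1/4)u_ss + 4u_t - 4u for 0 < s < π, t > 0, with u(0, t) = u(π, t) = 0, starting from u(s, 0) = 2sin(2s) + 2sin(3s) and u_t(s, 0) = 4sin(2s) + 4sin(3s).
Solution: Substitute u = exp(2t)w.
Then u_t = exp(2t)(w_t + 2w), u_tt = exp(2t)(w_tt + 4w_t + 4w), u_ss = exp(2t)w_ss; substituting and dividing by exp(2t), the lower-order terms cancel: w_tt = (1/4)w_ss (standard wave equation).
Data for w: w(s,0) = u(s,0) = 2sin(2s) + 2sin(3s); w_t(s,0) = u_t(s,0) - 2u(s,0) = 0. The boundary conditions carry over: w(0,t) = w(π,t) = 0.
Separating variables: w = Σ [A_n cos(ω_n t) + B_n sin(ω_n t)] sin(ns), ω_n = n/2. From ICs: A_2=2, A_3=2.
So w(s,t) = 2sin(2s)cos(t) + 2sin(3s)cos(3t/2), and u(s,t) = exp(2t)w(s,t).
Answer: u(s, t) = 2exp(2t)sin(2s)cos(t) + 2exp(2t)sin(3s)cos(3t/2)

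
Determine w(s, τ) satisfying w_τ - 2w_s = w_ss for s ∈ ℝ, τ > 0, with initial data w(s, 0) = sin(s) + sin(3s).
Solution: Change to a moving frame: let η = s + 2τ, σ = τ and write w(s,τ) = u(η,σ).
By the chain rule w_τ = u_σ + 2u_η, w_s = u_η, w_ss = u_ηη.
Then w_τ - 2w_s = u_σ: the advection term cancels and the PDE becomes the heat equation u_σ = u_ηη on η ∈ ℝ.
Initial data: u(η,0) = w(η,0) = sin(η) + sin(3η).
On η ∈ ℝ each mode satisfies (sin(nη))″ = -n² sin(nη), so exp(-n²σ) sin(nη) solves the heat equation; by superposition u(η,σ) = Σ c_n exp(-n²σ) sin(nη).
Reading off the coefficients: c_1=1, c_3=1, so u(η,σ) = exp(-σ)sin(η) + exp(-9σ)sin(3η).
Substituting back η = s + 2τ, σ = τ: w(s,τ) = u(s + 2τ, τ).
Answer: w(s, τ) = exp(-τ)sin(s + 2τ) + exp(-9τ)sin(3s + 6τ)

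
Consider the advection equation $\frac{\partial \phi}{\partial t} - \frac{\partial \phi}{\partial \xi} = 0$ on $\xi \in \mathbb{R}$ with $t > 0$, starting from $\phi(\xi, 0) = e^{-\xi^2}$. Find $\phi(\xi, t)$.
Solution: By characteristics ($d\xi/dt = -1$), $\phi(\xi,t) = f(\xi + t)$ with $f = \phi( \cdot , 0)$.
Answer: $\phi(\xi, t) = e^{-(\xi + t)^2}$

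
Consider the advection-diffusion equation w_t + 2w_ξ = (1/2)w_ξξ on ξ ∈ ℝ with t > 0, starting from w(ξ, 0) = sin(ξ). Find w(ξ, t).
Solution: Moving frame: η = ξ - 2t, σ = t, w = u(η,σ), so w_t = u_σ - 2u_η and w_ξξ = u_ηη.
Hence w_t + 2w_ξ = u_σ and the PDE becomes the heat equation u_σ = (1/2)u_ηη on η ∈ ℝ.
Initial data: u(η,0) = w(η,0) = sin(η). Each mode sin(nη) decays as exp(-n²σ/2) on ℝ, so u(η,σ) = Σ c_n exp(-n²σ/2) sin(nη) with c_1=1: u(η,σ) = exp(-σ/2)sin(η).
Substituting back: w(ξ,t) = u(ξ - 2t, t).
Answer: w(ξ, t) = -exp(-t/2)sin(2t - ξ)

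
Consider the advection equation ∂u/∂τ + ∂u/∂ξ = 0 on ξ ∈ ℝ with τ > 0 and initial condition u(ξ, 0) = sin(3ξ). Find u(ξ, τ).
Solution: By method of characteristics (waves move right with speed 1):
Along characteristics ξ - τ = const, u is constant, so u(ξ,τ) = f(ξ - τ) with f = u(·, 0).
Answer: u(ξ, τ) = sin(3ξ - 3τ)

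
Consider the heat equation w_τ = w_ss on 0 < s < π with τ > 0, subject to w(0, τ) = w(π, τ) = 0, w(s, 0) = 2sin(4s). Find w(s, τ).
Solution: Using separation of variables w = X(s)T(τ):
Eigenfunctions: sin(ns), n = 1, 2, 3, ...
General solution: w(s, τ) = Σ c_n sin(ns) exp(-n² τ)
Matching w(s,0) = 2sin(4s) term by term: c_4=2.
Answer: w(s, τ) = 2exp(-16τ)sin(4s)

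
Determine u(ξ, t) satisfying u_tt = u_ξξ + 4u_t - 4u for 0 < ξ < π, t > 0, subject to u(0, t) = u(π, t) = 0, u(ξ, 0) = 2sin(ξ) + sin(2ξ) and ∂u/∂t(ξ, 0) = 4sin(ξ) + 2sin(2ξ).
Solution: Substitute u = exp(2t)w, i.e. w = exp(-2t)u.
By the product rule, u_t = exp(2t)(w_t + 2w), u_tt = exp(2t)(w_tt + 4w_t + 4w), u_ξξ = exp(2t)w_ξξ.
Substituting into the PDE and dividing by exp(2t): w_tt + 4w_t + 4w = w_ξξ + 4(w_t + 2w) - 4w.
The lower-order terms cancel, leaving the standard wave equation w_tt = w_ξξ.
Initial data for w: w(ξ,0) = u(ξ,0) = 2sin(ξ) + sin(2ξ); w_t(ξ,0) = u_t(ξ,0) - 2u(ξ,0) = 0. The boundary conditions carry over: w(0,t) = w(π,t) = 0.
Solve for w:
  Using separation of variables w = X(ξ)T(t):
  Eigenfunctions: sin(nξ), n = 1, 2, 3, ...
  General solution: w(ξ, t) = Σ [A_n cos(n t) + B_n sin(n t)] sin(nξ)
  From w(ξ,0) = 2sin(ξ) + sin(2ξ): A_1=2, A_2=1. From w_t(ξ,0) = 0: all B_n = 0.
Hence w(ξ,t) = 2sin(ξ)cos(t) + sin(2ξ)cos(2t).
Transform back: u(ξ,t) = exp(2t)w(ξ,t).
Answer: u(ξ, t) = 2exp(2t)sin(ξ)cos(t) + exp(2t)sin(2ξ)cos(2t)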